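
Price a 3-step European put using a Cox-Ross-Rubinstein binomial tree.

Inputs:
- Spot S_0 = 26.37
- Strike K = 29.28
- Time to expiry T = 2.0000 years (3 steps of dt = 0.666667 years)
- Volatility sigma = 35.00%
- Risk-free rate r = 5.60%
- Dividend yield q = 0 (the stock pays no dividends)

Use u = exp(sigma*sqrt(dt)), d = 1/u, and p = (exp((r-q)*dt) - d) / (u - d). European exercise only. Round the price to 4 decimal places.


Answer: Price = V(0,0) = 5.2933

Derivation:
dt = T/N = 0.666667
u = exp(sigma*sqrt(dt)) = 1.330791; d = 1/u = 0.751433
p = (exp((r-q)*dt) - d) / (u - d) = 0.494696
Discount per step: exp(-r*dt) = 0.963355
Stock lattice S(k, i) with i counting down-moves:
  k=0: S(0,0) = 26.3700
  k=1: S(1,0) = 35.0930; S(1,1) = 19.8153
  k=2: S(2,0) = 46.7014; S(2,1) = 26.3700; S(2,2) = 14.8898
  k=3: S(3,0) = 62.1499; S(3,1) = 35.0930; S(3,2) = 19.8153; S(3,3) = 11.1887
Terminal payoffs V(N, i) = max(K - S_T, 0):
  V(3,0) = 0.000000; V(3,1) = 0.000000; V(3,2) = 9.464723; V(3,3) = 18.091286
Backward induction: V(k, i) = exp(-r*dt) * [p * V(k+1, i) + (1-p) * V(k+1, i+1)].
  V(2,0) = exp(-r*dt) * [p*0.000000 + (1-p)*0.000000] = 0.000000
  V(2,1) = exp(-r*dt) * [p*0.000000 + (1-p)*9.464723] = 4.607307
  V(2,2) = exp(-r*dt) * [p*9.464723 + (1-p)*18.091286] = 13.317189
  V(1,0) = exp(-r*dt) * [p*0.000000 + (1-p)*4.607307] = 2.242778
  V(1,1) = exp(-r*dt) * [p*4.607307 + (1-p)*13.317189] = 8.678332
  V(0,0) = exp(-r*dt) * [p*2.242778 + (1-p)*8.678332] = 5.293337


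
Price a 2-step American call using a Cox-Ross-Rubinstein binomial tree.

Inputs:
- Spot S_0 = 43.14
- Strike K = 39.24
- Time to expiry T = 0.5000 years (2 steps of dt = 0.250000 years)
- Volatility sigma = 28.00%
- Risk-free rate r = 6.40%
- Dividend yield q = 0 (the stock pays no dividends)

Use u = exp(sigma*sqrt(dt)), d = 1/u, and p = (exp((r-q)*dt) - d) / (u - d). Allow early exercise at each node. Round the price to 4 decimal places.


dt = T/N = 0.250000
u = exp(sigma*sqrt(dt)) = 1.150274; d = 1/u = 0.869358
p = (exp((r-q)*dt) - d) / (u - d) = 0.522472
Discount per step: exp(-r*dt) = 0.984127
Stock lattice S(k, i) with i counting down-moves:
  k=0: S(0,0) = 43.1400
  k=1: S(1,0) = 49.6228; S(1,1) = 37.5041
  k=2: S(2,0) = 57.0798; S(2,1) = 43.1400; S(2,2) = 32.6045
Terminal payoffs V(N, i) = max(S_T - K, 0):
  V(2,0) = 17.839820; V(2,1) = 3.900000; V(2,2) = 0.000000
Backward induction: V(k, i) = exp(-r*dt) * [p * V(k+1, i) + (1-p) * V(k+1, i+1)]; then take max(V_cont, immediate exercise) for American.
  V(1,0) = exp(-r*dt) * [p*17.839820 + (1-p)*3.900000] = 11.005656; exercise = 10.382812; V(1,0) = max -> 11.005656
  V(1,1) = exp(-r*dt) * [p*3.900000 + (1-p)*0.000000] = 2.005297; exercise = 0.000000; V(1,1) = max -> 2.005297
  V(0,0) = exp(-r*dt) * [p*11.005656 + (1-p)*2.005297] = 6.601261; exercise = 3.900000; V(0,0) = max -> 6.601261

Answer: Price = V(0,0) = 6.6013


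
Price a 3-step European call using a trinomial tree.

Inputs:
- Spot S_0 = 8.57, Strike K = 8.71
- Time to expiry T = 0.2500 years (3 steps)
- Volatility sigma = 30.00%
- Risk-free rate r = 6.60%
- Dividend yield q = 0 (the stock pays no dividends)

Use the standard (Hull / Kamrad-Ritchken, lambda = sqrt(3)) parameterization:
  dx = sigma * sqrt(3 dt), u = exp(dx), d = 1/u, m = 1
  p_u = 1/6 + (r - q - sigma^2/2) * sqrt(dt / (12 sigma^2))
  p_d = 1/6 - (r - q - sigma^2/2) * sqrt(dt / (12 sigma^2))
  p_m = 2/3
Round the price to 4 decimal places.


dt = T/N = 0.083333; dx = sigma*sqrt(3*dt) = 0.150000
u = exp(dx) = 1.161834; d = 1/u = 0.860708
p_u = 0.172500, p_m = 0.666667, p_d = 0.160833
Discount per step: exp(-r*dt) = 0.994515
Stock lattice S(k, j) with j the centered position index:
  k=0: S(0,+0) = 8.5700
  k=1: S(1,-1) = 7.3763; S(1,+0) = 8.5700; S(1,+1) = 9.9569
  k=2: S(2,-2) = 6.3488; S(2,-1) = 7.3763; S(2,+0) = 8.5700; S(2,+1) = 9.9569; S(2,+2) = 11.5683
  k=3: S(3,-3) = 5.4645; S(3,-2) = 6.3488; S(3,-1) = 7.3763; S(3,+0) = 8.5700; S(3,+1) = 9.9569; S(3,+2) = 11.5683; S(3,+3) = 13.4404
Terminal payoffs V(N, j) = max(S_T - K, 0):
  V(3,-3) = 0.000000; V(3,-2) = 0.000000; V(3,-1) = 0.000000; V(3,+0) = 0.000000; V(3,+1) = 1.246919; V(3,+2) = 2.858290; V(3,+3) = 4.730435
Backward induction: V(k, j) = exp(-r*dt) * [p_u * V(k+1, j+1) + p_m * V(k+1, j) + p_d * V(k+1, j-1)]
  V(2,-2) = exp(-r*dt) * [p_u*0.000000 + p_m*0.000000 + p_d*0.000000] = 0.000000
  V(2,-1) = exp(-r*dt) * [p_u*0.000000 + p_m*0.000000 + p_d*0.000000] = 0.000000
  V(2,+0) = exp(-r*dt) * [p_u*1.246919 + p_m*0.000000 + p_d*0.000000] = 0.213914
  V(2,+1) = exp(-r*dt) * [p_u*2.858290 + p_m*1.246919 + p_d*0.000000] = 1.317071
  V(2,+2) = exp(-r*dt) * [p_u*4.730435 + p_m*2.858290 + p_d*1.246919] = 2.906046
  V(1,-1) = exp(-r*dt) * [p_u*0.213914 + p_m*0.000000 + p_d*0.000000] = 0.036698
  V(1,+0) = exp(-r*dt) * [p_u*1.317071 + p_m*0.213914 + p_d*0.000000] = 0.367776
  V(1,+1) = exp(-r*dt) * [p_u*2.906046 + p_m*1.317071 + p_d*0.213914] = 1.405990
  V(0,+0) = exp(-r*dt) * [p_u*1.405990 + p_m*0.367776 + p_d*0.036698] = 0.490912

Answer: Price = V(0,0) = 0.4909


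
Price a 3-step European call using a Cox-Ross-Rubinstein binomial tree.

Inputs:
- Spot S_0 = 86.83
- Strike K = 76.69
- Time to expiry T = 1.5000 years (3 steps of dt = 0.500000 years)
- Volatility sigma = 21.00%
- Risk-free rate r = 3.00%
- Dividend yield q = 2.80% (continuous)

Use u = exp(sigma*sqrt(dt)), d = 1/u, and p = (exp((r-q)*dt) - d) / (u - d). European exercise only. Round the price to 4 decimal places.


Answer: Price = V(0,0) = 13.7074

Derivation:
dt = T/N = 0.500000
u = exp(sigma*sqrt(dt)) = 1.160084; d = 1/u = 0.862007
p = (exp((r-q)*dt) - d) / (u - d) = 0.466301
Discount per step: exp(-r*dt) = 0.985112
Stock lattice S(k, i) with i counting down-moves:
  k=0: S(0,0) = 86.8300
  k=1: S(1,0) = 100.7301; S(1,1) = 74.8480
  k=2: S(2,0) = 116.8554; S(2,1) = 86.8300; S(2,2) = 64.5195
  k=3: S(3,0) = 135.5620; S(3,1) = 100.7301; S(3,2) = 74.8480; S(3,3) = 55.6162
Terminal payoffs V(N, i) = max(S_T - K, 0):
  V(3,0) = 58.872048; V(3,1) = 24.040095; V(3,2) = 0.000000; V(3,3) = 0.000000
Backward induction: V(k, i) = exp(-r*dt) * [p * V(k+1, i) + (1-p) * V(k+1, i+1)].
  V(2,0) = exp(-r*dt) * [p*58.872048 + (1-p)*24.040095] = 39.682561
  V(2,1) = exp(-r*dt) * [p*24.040095 + (1-p)*0.000000] = 11.043037
  V(2,2) = exp(-r*dt) * [p*0.000000 + (1-p)*0.000000] = 0.000000
  V(1,0) = exp(-r*dt) * [p*39.682561 + (1-p)*11.043037] = 24.034455
  V(1,1) = exp(-r*dt) * [p*11.043037 + (1-p)*0.000000] = 5.072720
  V(0,0) = exp(-r*dt) * [p*24.034455 + (1-p)*5.072720] = 13.707443


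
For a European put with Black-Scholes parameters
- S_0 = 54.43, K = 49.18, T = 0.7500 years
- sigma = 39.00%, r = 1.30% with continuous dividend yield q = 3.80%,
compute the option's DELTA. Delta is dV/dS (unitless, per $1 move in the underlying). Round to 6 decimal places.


d1 = 0.4136668362; d2 = 0.0759169287
phi(d1) = 0.3662281940; exp(-qT) = 0.9719022941; exp(-rT) = 0.9902973771
N(-d1) = 0.3395590590
Delta = -exp(-qT) * N(-d1) = -0.9719022941 * 0.3395590590 = -0.330018

Answer: Delta = -0.330018


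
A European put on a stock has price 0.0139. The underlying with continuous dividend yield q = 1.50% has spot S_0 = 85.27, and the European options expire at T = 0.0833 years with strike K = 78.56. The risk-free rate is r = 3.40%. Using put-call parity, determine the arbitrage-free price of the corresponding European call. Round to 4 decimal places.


Answer: Call price = 6.8396

Derivation:
Put-call parity: C - P = S_0 * exp(-qT) - K * exp(-rT).
S_0 * exp(-qT) = 85.2700 * 0.99875128 = 85.16352167
K * exp(-rT) = 78.5600 * 0.99717181 = 78.33781715
C = P + S*exp(-qT) - K*exp(-rT)
C = 0.0139 + 85.16352167 - 78.33781715 = 6.8396


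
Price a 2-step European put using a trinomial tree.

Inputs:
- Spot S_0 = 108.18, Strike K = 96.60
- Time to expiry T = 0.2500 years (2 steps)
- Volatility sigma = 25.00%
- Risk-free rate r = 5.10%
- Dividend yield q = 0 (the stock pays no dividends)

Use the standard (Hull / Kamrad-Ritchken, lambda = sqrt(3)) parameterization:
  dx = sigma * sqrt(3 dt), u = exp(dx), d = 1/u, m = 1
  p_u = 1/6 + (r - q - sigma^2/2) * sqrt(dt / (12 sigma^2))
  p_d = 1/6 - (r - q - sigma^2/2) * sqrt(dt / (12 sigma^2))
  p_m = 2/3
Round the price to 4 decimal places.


dt = T/N = 0.125000; dx = sigma*sqrt(3*dt) = 0.153093
u = exp(dx) = 1.165433; d = 1/u = 0.858050
p_u = 0.174730, p_m = 0.666667, p_d = 0.158604
Discount per step: exp(-r*dt) = 0.993645
Stock lattice S(k, j) with j the centered position index:
  k=0: S(0,+0) = 108.1800
  k=1: S(1,-1) = 92.8238; S(1,+0) = 108.1800; S(1,+1) = 126.0766
  k=2: S(2,-2) = 79.6475; S(2,-1) = 92.8238; S(2,+0) = 108.1800; S(2,+1) = 126.0766; S(2,+2) = 146.9339
Terminal payoffs V(N, j) = max(K - S_T, 0):
  V(2,-2) = 16.952529; V(2,-1) = 3.776170; V(2,+0) = 0.000000; V(2,+1) = 0.000000; V(2,+2) = 0.000000
Backward induction: V(k, j) = exp(-r*dt) * [p_u * V(k+1, j+1) + p_m * V(k+1, j) + p_d * V(k+1, j-1)]
  V(1,-1) = exp(-r*dt) * [p_u*0.000000 + p_m*3.776170 + p_d*16.952529] = 5.173098
  V(1,+0) = exp(-r*dt) * [p_u*0.000000 + p_m*0.000000 + p_d*3.776170] = 0.595109
  V(1,+1) = exp(-r*dt) * [p_u*0.000000 + p_m*0.000000 + p_d*0.000000] = 0.000000
  V(0,+0) = exp(-r*dt) * [p_u*0.000000 + p_m*0.595109 + p_d*5.173098] = 1.209477

Answer: Price = V(0,0) = 1.2095


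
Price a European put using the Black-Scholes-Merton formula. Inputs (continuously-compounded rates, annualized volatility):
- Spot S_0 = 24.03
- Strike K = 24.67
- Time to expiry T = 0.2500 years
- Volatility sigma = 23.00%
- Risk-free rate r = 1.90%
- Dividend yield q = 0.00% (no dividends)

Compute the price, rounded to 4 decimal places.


d1 = (ln(S/K) + (r - q + 0.5*sigma^2) * T) / (sigma * sqrt(T)) = -0.12975983
d2 = d1 - sigma * sqrt(T) = -0.24475983
exp(-rT) = 0.99526126; exp(-qT) = 1.00000000
P = K * exp(-rT) * N(-d2) - S_0 * exp(-qT) * N(-d1)
N(-d1) = 0.55162178; N(-d2) = 0.59667880
P = 24.6700 * 0.99526126 * 0.59667880 - 24.0300 * 1.00000000 * 0.55162178 = 1.3948

Answer: Price = 1.3948


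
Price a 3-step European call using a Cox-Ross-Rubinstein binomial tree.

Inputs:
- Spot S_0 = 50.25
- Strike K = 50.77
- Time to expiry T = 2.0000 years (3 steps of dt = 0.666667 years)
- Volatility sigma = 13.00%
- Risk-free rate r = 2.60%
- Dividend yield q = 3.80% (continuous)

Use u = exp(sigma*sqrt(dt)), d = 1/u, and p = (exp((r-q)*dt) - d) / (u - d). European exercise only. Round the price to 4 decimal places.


dt = T/N = 0.666667
u = exp(sigma*sqrt(dt)) = 1.111983; d = 1/u = 0.899295
p = (exp((r-q)*dt) - d) / (u - d) = 0.436025
Discount per step: exp(-r*dt) = 0.982816
Stock lattice S(k, i) with i counting down-moves:
  k=0: S(0,0) = 50.2500
  k=1: S(1,0) = 55.8771; S(1,1) = 45.1896
  k=2: S(2,0) = 62.1344; S(2,1) = 50.2500; S(2,2) = 40.6387
  k=3: S(3,0) = 69.0924; S(3,1) = 55.8771; S(3,2) = 45.1896; S(3,3) = 36.5462
Terminal payoffs V(N, i) = max(S_T - K, 0):
  V(3,0) = 18.322364; V(3,1) = 5.107126; V(3,2) = 0.000000; V(3,3) = 0.000000
Backward induction: V(k, i) = exp(-r*dt) * [p * V(k+1, i) + (1-p) * V(k+1, i+1)].
  V(2,0) = exp(-r*dt) * [p*18.322364 + (1-p)*5.107126] = 10.682522
  V(2,1) = exp(-r*dt) * [p*5.107126 + (1-p)*0.000000] = 2.188569
  V(2,2) = exp(-r*dt) * [p*0.000000 + (1-p)*0.000000] = 0.000000
  V(1,0) = exp(-r*dt) * [p*10.682522 + (1-p)*2.188569] = 5.790895
  V(1,1) = exp(-r*dt) * [p*2.188569 + (1-p)*0.000000] = 0.937873
  V(0,0) = exp(-r*dt) * [p*5.790895 + (1-p)*0.937873] = 3.001433

Answer: Price = V(0,0) = 3.0014


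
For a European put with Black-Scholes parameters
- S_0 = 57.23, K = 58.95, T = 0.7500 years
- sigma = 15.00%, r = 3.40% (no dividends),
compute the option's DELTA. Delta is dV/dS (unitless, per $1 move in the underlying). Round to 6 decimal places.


d1 = 0.0333024060; d2 = -0.0966014046
phi(d1) = 0.3987211182; exp(-qT) = 1.0000000000; exp(-rT) = 0.9748223790
N(-d1) = 0.4867167176
Delta = -exp(-qT) * N(-d1) = -1.0000000000 * 0.4867167176 = -0.486717

Answer: Delta = -0.486717


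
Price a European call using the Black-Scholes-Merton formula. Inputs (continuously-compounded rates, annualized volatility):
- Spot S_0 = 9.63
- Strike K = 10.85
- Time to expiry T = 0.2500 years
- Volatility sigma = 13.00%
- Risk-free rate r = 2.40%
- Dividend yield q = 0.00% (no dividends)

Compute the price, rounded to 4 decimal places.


Answer: Price = 0.0109

Derivation:
d1 = (ln(S/K) + (r - q + 0.5*sigma^2) * T) / (sigma * sqrt(T)) = -1.71029776
d2 = d1 - sigma * sqrt(T) = -1.77529776
exp(-rT) = 0.99401796; exp(-qT) = 1.00000000
C = S_0 * exp(-qT) * N(d1) - K * exp(-rT) * N(d2)
N(d1) = 0.04360541; N(d2) = 0.03792437
C = 9.6300 * 1.00000000 * 0.04360541 - 10.8500 * 0.99401796 * 0.03792437 = 0.0109


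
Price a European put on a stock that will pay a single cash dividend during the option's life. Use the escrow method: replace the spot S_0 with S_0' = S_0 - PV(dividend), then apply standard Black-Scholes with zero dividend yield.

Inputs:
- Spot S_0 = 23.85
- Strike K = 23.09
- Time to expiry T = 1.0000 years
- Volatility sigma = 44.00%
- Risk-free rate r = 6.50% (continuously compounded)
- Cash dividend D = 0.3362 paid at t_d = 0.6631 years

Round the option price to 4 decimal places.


PV(D) = D * exp(-r * t_d) = 0.3362 * 0.95781417 = 0.32201712
S_0' = S_0 - PV(D) = 23.8500 - 0.32201712 = 23.52798288
d1 = (ln(S_0'/K) + (r + sigma^2/2)*T) / (sigma*sqrt(T)) = 0.41043375
d2 = d1 - sigma*sqrt(T) = -0.02956625
exp(-rT) = 0.93706746
N(-d1) = 0.34074390; N(-d2) = 0.51179351
P = K * exp(-rT) * N(-d2) - S_0' * N(-d1) = 23.0900 * 0.93706746 * 0.51179351 - 23.52798288 * 0.34074390 = 3.0566

Answer: Price = 3.0566


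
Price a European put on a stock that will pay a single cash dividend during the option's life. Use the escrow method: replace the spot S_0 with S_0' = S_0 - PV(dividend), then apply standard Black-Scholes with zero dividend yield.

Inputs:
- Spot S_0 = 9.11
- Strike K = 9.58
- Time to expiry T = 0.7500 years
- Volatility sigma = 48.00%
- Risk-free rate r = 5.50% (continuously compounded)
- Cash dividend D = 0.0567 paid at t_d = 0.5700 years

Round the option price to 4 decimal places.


Answer: Price = 1.5722

Derivation:
PV(D) = D * exp(-r * t_d) = 0.0567 * 0.96913632 = 0.05495003
S_0' = S_0 - PV(D) = 9.1100 - 0.05495003 = 9.05504997
d1 = (ln(S_0'/K) + (r + sigma^2/2)*T) / (sigma*sqrt(T)) = 0.17150916
d2 = d1 - sigma*sqrt(T) = -0.24418304
exp(-rT) = 0.95958920
N(-d1) = 0.43191172; N(-d2) = 0.59645547
P = K * exp(-rT) * N(-d2) - S_0' * N(-d1) = 9.5800 * 0.95958920 * 0.59645547 - 9.05504997 * 0.43191172 = 1.5722


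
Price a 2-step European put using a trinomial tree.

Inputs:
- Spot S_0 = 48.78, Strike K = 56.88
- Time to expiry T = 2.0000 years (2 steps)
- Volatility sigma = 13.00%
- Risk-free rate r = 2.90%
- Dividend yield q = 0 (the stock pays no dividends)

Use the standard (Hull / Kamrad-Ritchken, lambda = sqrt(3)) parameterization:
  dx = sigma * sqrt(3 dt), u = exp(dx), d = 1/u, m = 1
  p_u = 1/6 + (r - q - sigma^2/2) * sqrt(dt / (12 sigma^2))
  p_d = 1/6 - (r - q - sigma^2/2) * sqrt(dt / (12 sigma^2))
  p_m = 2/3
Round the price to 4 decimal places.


dt = T/N = 1.000000; dx = sigma*sqrt(3*dt) = 0.225167
u = exp(dx) = 1.252531; d = 1/u = 0.798383
p_u = 0.212300, p_m = 0.666667, p_d = 0.121034
Discount per step: exp(-r*dt) = 0.971416
Stock lattice S(k, j) with j the centered position index:
  k=0: S(0,+0) = 48.7800
  k=1: S(1,-1) = 38.9451; S(1,+0) = 48.7800; S(1,+1) = 61.0985
  k=2: S(2,-2) = 31.0931; S(2,-1) = 38.9451; S(2,+0) = 48.7800; S(2,+1) = 61.0985; S(2,+2) = 76.5278
Terminal payoffs V(N, j) = max(K - S_T, 0):
  V(2,-2) = 25.786861; V(2,-1) = 17.934868; V(2,+0) = 8.100000; V(2,+1) = 0.000000; V(2,+2) = 0.000000
Backward induction: V(k, j) = exp(-r*dt) * [p_u * V(k+1, j+1) + p_m * V(k+1, j) + p_d * V(k+1, j-1)]
  V(1,-1) = exp(-r*dt) * [p_u*8.100000 + p_m*17.934868 + p_d*25.786861] = 16.317161
  V(1,+0) = exp(-r*dt) * [p_u*0.000000 + p_m*8.100000 + p_d*17.934868] = 7.354327
  V(1,+1) = exp(-r*dt) * [p_u*0.000000 + p_m*0.000000 + p_d*8.100000] = 0.952351
  V(0,+0) = exp(-r*dt) * [p_u*0.952351 + p_m*7.354327 + p_d*16.317161] = 6.877625

Answer: Price = V(0,0) = 6.8776


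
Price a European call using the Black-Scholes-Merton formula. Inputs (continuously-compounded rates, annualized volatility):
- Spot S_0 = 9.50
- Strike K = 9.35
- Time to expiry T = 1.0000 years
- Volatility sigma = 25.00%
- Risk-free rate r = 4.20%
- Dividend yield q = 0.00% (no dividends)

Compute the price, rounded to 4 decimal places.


Answer: Price = 1.2101

Derivation:
d1 = (ln(S/K) + (r - q + 0.5*sigma^2) * T) / (sigma * sqrt(T)) = 0.35666182
d2 = d1 - sigma * sqrt(T) = 0.10666182
exp(-rT) = 0.95886978; exp(-qT) = 1.00000000
C = S_0 * exp(-qT) * N(d1) - K * exp(-rT) * N(d2)
N(d1) = 0.63932750; N(d2) = 0.54247136
C = 9.5000 * 1.00000000 * 0.63932750 - 9.3500 * 0.95886978 * 0.54247136 = 1.2101


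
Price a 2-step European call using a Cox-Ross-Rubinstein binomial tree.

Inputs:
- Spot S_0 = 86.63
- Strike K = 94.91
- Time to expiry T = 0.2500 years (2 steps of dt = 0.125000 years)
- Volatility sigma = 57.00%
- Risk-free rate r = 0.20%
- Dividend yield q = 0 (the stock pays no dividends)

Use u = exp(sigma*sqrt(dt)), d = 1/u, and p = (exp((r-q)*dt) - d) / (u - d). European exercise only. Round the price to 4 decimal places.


Answer: Price = V(0,0) = 7.0403

Derivation:
dt = T/N = 0.125000
u = exp(sigma*sqrt(dt)) = 1.223267; d = 1/u = 0.817483
p = (exp((r-q)*dt) - d) / (u - d) = 0.450405
Discount per step: exp(-r*dt) = 0.999750
Stock lattice S(k, i) with i counting down-moves:
  k=0: S(0,0) = 86.6300
  k=1: S(1,0) = 105.9717; S(1,1) = 70.8185
  k=2: S(2,0) = 129.6317; S(2,1) = 86.6300; S(2,2) = 57.8929
Terminal payoffs V(N, i) = max(S_T - K, 0):
  V(2,0) = 34.721660; V(2,1) = 0.000000; V(2,2) = 0.000000
Backward induction: V(k, i) = exp(-r*dt) * [p * V(k+1, i) + (1-p) * V(k+1, i+1)].
  V(1,0) = exp(-r*dt) * [p*34.721660 + (1-p)*0.000000] = 15.634887
  V(1,1) = exp(-r*dt) * [p*0.000000 + (1-p)*0.000000] = 0.000000
  V(0,0) = exp(-r*dt) * [p*15.634887 + (1-p)*0.000000] = 7.040265


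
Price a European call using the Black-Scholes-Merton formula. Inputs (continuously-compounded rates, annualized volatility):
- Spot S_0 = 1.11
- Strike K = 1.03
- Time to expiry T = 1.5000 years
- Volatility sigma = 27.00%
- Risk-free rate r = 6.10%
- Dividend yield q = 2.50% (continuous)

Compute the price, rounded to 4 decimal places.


d1 = (ln(S/K) + (r - q + 0.5*sigma^2) * T) / (sigma * sqrt(T)) = 0.55484334
d2 = d1 - sigma * sqrt(T) = 0.22416222
exp(-rT) = 0.91256132; exp(-qT) = 0.96319442
C = S_0 * exp(-qT) * N(d1) - K * exp(-rT) * N(d2)
N(d1) = 0.71049909; N(d2) = 0.58868446
C = 1.1100 * 0.96319442 * 0.71049909 - 1.0300 * 0.91256132 * 0.58868446 = 0.2063

Answer: Price = 0.2063


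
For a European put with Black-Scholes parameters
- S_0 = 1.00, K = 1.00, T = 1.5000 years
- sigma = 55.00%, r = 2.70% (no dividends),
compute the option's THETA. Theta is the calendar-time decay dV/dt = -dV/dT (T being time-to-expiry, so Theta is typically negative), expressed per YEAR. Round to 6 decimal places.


d1 = 0.3969286788; d2 = -0.2766810005
phi(d1) = 0.3687211096; exp(-qT) = 1.0000000000; exp(-rT) = 0.9603091645
Theta = -S*exp(-qT)*phi(d1)*sigma/(2*sqrt(T)) + r*K*exp(-rT)*N(-d2) - q*S*exp(-qT)*N(-d1)
N(-d1) = 0.3457100276; N(-d2) = 0.6089874690; sqrt(T) = 1.2247448714
Term 1 = -1.0000 * 1.0000000000 * 0.3687211096 * 0.5500 / (2 * 1.2247448714) = -0.0827913695
Term 2 = 0.0270 * 1.0000 * 0.9603091645 * 0.6089874690 = 0.0157900387
Term 3 = 0 (no dividend yield, q = 0)
Theta = -0.0827913695 + (0.0157900387) + (0.0000000000) = -0.067001

Answer: Theta = -0.067001


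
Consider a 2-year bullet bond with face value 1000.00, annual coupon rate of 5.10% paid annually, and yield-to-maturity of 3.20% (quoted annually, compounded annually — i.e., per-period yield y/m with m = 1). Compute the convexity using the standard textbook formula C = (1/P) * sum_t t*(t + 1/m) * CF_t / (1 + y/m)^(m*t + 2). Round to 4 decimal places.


Answer: Convexity = 5.4546

Derivation:
Coupon per period c = face * coupon_rate / m = 51.000000
Periods per year m = 1; per-period yield y/m = 0.032000
Number of cashflows N = 2
Cashflows (t years, CF_t, discount factor 1/(1+y/m)^(m*t), PV):
  t = 1.0000: CF_t = 51.000000, DF = 0.968992, PV = 49.418605
  t = 2.0000: CF_t = 1051.000000, DF = 0.938946, PV = 986.832222
Price P = sum_t PV_t = 1036.250826
Convexity numerator sum_t t*(t + 1/m) * CF_t / (1+y/m)^(m*t + 2):
  t = 1.0000: term = 92.802800
  t = 2.0000: term = 5559.492866
Convexity = (1/P) * sum = 5652.295666 / 1036.250826 = 5.454563


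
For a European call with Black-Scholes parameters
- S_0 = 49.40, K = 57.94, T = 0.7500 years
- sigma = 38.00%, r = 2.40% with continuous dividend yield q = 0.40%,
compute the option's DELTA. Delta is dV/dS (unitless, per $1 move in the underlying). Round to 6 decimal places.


d1 = -0.2744163094; d2 = -0.6035059628
phi(d1) = 0.3842005148; exp(-qT) = 0.9970044955; exp(-rT) = 0.9821610324
N(d1) = 0.3918823554
Delta = exp(-qT) * N(d1) = 0.9970044955 * 0.3918823554 = 0.390708

Answer: Delta = 0.390708


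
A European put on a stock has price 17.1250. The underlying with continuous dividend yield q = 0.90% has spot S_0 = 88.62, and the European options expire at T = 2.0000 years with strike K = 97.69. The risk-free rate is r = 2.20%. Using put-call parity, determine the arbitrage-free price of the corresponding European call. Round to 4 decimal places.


Answer: Call price = 10.6793

Derivation:
Put-call parity: C - P = S_0 * exp(-qT) - K * exp(-rT).
S_0 * exp(-qT) = 88.6200 * 0.98216103 = 87.03911069
K * exp(-rT) = 97.6900 * 0.95695396 = 93.48483211
C = P + S*exp(-qT) - K*exp(-rT)
C = 17.1250 + 87.03911069 - 93.48483211 = 10.6793


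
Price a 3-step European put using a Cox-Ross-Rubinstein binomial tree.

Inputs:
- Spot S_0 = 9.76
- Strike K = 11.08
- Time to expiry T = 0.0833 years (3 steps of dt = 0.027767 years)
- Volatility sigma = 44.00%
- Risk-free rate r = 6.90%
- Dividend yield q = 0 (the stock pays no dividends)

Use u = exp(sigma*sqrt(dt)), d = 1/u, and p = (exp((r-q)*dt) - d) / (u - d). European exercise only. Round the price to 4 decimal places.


Answer: Price = V(0,0) = 1.3867

Derivation:
dt = T/N = 0.027767
u = exp(sigma*sqrt(dt)) = 1.076073; d = 1/u = 0.929305
p = (exp((r-q)*dt) - d) / (u - d) = 0.494745
Discount per step: exp(-r*dt) = 0.998086
Stock lattice S(k, i) with i counting down-moves:
  k=0: S(0,0) = 9.7600
  k=1: S(1,0) = 10.5025; S(1,1) = 9.0700
  k=2: S(2,0) = 11.3014; S(2,1) = 9.7600; S(2,2) = 8.4288
  k=3: S(3,0) = 12.1612; S(3,1) = 10.5025; S(3,2) = 9.0700; S(3,3) = 7.8329
Terminal payoffs V(N, i) = max(K - S_T, 0):
  V(3,0) = 0.000000; V(3,1) = 0.577524; V(3,2) = 2.009987; V(3,3) = 3.247072
Backward induction: V(k, i) = exp(-r*dt) * [p * V(k+1, i) + (1-p) * V(k+1, i+1)].
  V(2,0) = exp(-r*dt) * [p*0.000000 + (1-p)*0.577524] = 0.291238
  V(2,1) = exp(-r*dt) * [p*0.577524 + (1-p)*2.009987] = 1.298792
  V(2,2) = exp(-r*dt) * [p*2.009987 + (1-p)*3.247072] = 2.629987
  V(1,0) = exp(-r*dt) * [p*0.291238 + (1-p)*1.298792] = 0.798778
  V(1,1) = exp(-r*dt) * [p*1.298792 + (1-p)*2.629987] = 1.967612
  V(0,0) = exp(-r*dt) * [p*0.798778 + (1-p)*1.967612] = 1.386678


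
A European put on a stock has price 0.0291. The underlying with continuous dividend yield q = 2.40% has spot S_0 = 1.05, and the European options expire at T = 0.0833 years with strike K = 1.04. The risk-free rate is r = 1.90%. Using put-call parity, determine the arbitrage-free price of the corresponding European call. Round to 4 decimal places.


Answer: Call price = 0.0386

Derivation:
Put-call parity: C - P = S_0 * exp(-qT) - K * exp(-rT).
S_0 * exp(-qT) = 1.0500 * 0.99800280 = 1.04790294
K * exp(-rT) = 1.0400 * 0.99841855 = 1.03835529
C = P + S*exp(-qT) - K*exp(-rT)
C = 0.0291 + 1.04790294 - 1.03835529 = 0.0386


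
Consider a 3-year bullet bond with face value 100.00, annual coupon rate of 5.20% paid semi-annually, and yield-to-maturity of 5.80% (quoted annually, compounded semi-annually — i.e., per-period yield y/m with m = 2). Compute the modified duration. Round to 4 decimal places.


Coupon per period c = face * coupon_rate / m = 2.600000
Periods per year m = 2; per-period yield y/m = 0.029000
Number of cashflows N = 6
Cashflows (t years, CF_t, discount factor 1/(1+y/m)^(m*t), PV):
  t = 0.5000: CF_t = 2.600000, DF = 0.971817, PV = 2.526725
  t = 1.0000: CF_t = 2.600000, DF = 0.944429, PV = 2.455515
  t = 1.5000: CF_t = 2.600000, DF = 0.917812, PV = 2.386312
  t = 2.0000: CF_t = 2.600000, DF = 0.891946, PV = 2.319059
  t = 2.5000: CF_t = 2.600000, DF = 0.866808, PV = 2.253702
  t = 3.0000: CF_t = 102.600000, DF = 0.842379, PV = 86.428129
Price P = sum_t PV_t = 98.369442
First compute Macaulay numerator sum_t t * PV_t:
  t * PV_t at t = 0.5000: 1.263362
  t * PV_t at t = 1.0000: 2.455515
  t * PV_t at t = 1.5000: 3.579468
  t * PV_t at t = 2.0000: 4.638119
  t * PV_t at t = 2.5000: 5.634255
  t * PV_t at t = 3.0000: 259.284387
Macaulay duration D = 276.855106 / 98.369442 = 2.814442
Modified duration = D / (1 + y/m) = 2.814442 / (1 + 0.029000) = 2.735124

Answer: Modified duration = 2.7351


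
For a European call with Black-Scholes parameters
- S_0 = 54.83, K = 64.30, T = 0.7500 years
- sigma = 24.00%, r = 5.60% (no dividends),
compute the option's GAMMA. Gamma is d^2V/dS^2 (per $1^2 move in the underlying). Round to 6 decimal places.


Answer: Gamma = 0.031484

Derivation:
d1 = -0.4605433696; d2 = -0.6683894665
phi(d1) = 0.3588005446; exp(-qT) = 1.0000000000; exp(-rT) = 0.9588697806
Gamma = exp(-qT) * phi(d1) / (S * sigma * sqrt(T)) = 1.0000000000 * 0.3588005446 / (54.8300 * 0.2400 * 0.8660254038) = 0.031484


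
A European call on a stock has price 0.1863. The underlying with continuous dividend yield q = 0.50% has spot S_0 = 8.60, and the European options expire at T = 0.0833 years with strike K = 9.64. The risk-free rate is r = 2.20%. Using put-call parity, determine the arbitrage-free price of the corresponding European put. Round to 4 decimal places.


Put-call parity: C - P = S_0 * exp(-qT) - K * exp(-rT).
S_0 * exp(-qT) = 8.6000 * 0.99958359 = 8.59641885
K * exp(-rT) = 9.6400 * 0.99816908 = 9.62234991
P = C - S*exp(-qT) + K*exp(-rT)
P = 0.1863 - 8.59641885 + 9.62234991 = 1.2122

Answer: Put price = 1.2122


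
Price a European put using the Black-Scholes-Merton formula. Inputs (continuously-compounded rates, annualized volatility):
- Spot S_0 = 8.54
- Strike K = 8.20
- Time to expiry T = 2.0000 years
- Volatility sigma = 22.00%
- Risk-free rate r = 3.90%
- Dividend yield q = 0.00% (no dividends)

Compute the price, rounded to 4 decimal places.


Answer: Price = 0.5899

Derivation:
d1 = (ln(S/K) + (r - q + 0.5*sigma^2) * T) / (sigma * sqrt(T)) = 0.53684464
d2 = d1 - sigma * sqrt(T) = 0.22571766
exp(-rT) = 0.92496443; exp(-qT) = 1.00000000
P = K * exp(-rT) * N(-d2) - S_0 * exp(-qT) * N(-d1)
N(-d1) = 0.29568747; N(-d2) = 0.41071051
P = 8.2000 * 0.92496443 * 0.41071051 - 8.5400 * 1.00000000 * 0.29568747 = 0.5899


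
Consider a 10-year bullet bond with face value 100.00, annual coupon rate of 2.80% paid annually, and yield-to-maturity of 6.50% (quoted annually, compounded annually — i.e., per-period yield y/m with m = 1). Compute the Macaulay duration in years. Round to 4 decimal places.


Coupon per period c = face * coupon_rate / m = 2.800000
Periods per year m = 1; per-period yield y/m = 0.065000
Number of cashflows N = 10
Cashflows (t years, CF_t, discount factor 1/(1+y/m)^(m*t), PV):
  t = 1.0000: CF_t = 2.800000, DF = 0.938967, PV = 2.629108
  t = 2.0000: CF_t = 2.800000, DF = 0.881659, PV = 2.468646
  t = 3.0000: CF_t = 2.800000, DF = 0.827849, PV = 2.317977
  t = 4.0000: CF_t = 2.800000, DF = 0.777323, PV = 2.176505
  t = 5.0000: CF_t = 2.800000, DF = 0.729881, PV = 2.043666
  t = 6.0000: CF_t = 2.800000, DF = 0.685334, PV = 1.918936
  t = 7.0000: CF_t = 2.800000, DF = 0.643506, PV = 1.801817
  t = 8.0000: CF_t = 2.800000, DF = 0.604231, PV = 1.691847
  t = 9.0000: CF_t = 2.800000, DF = 0.567353, PV = 1.588589
  t = 10.0000: CF_t = 102.800000, DF = 0.532726, PV = 54.764236
Price P = sum_t PV_t = 73.401328
Macaulay numerator sum_t t * PV_t:
  t * PV_t at t = 1.0000: 2.629108
  t * PV_t at t = 2.0000: 4.937292
  t * PV_t at t = 3.0000: 6.953932
  t * PV_t at t = 4.0000: 8.706019
  t * PV_t at t = 5.0000: 10.218332
  t * PV_t at t = 6.0000: 11.513613
  t * PV_t at t = 7.0000: 12.612722
  t * PV_t at t = 8.0000: 13.534779
  t * PV_t at t = 9.0000: 14.297301
  t * PV_t at t = 10.0000: 547.642365
Macaulay duration D = (sum_t t * PV_t) / P = 633.045462 / 73.401328 = 8.624442

Answer: Macaulay duration = 8.6244 years


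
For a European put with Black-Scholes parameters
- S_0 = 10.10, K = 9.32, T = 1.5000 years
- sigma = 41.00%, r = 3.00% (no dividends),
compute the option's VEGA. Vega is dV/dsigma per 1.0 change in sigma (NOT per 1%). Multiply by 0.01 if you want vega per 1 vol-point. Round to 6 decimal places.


Answer: Vega = 4.353394

Derivation:
d1 = 0.5007469879; d2 = -0.0013984094
phi(d1) = 0.3519337589; exp(-qT) = 1.0000000000; exp(-rT) = 0.9559974818
Vega = S * exp(-qT) * phi(d1) * sqrt(T) = 10.1000 * 1.0000000000 * 0.3519337589 * 1.2247448714 = 4.353394


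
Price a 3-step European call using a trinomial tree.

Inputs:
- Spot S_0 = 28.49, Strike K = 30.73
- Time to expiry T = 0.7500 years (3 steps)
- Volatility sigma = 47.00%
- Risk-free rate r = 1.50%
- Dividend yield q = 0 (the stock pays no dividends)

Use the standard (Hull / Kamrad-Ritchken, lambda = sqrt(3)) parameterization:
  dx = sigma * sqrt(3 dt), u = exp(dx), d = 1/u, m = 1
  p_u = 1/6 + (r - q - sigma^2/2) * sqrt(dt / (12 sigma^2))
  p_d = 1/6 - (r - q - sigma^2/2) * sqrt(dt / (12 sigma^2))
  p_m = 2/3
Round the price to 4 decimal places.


dt = T/N = 0.250000; dx = sigma*sqrt(3*dt) = 0.407032
u = exp(dx) = 1.502352; d = 1/u = 0.665623
p_u = 0.137354, p_m = 0.666667, p_d = 0.195979
Discount per step: exp(-r*dt) = 0.996257
Stock lattice S(k, j) with j the centered position index:
  k=0: S(0,+0) = 28.4900
  k=1: S(1,-1) = 18.9636; S(1,+0) = 28.4900; S(1,+1) = 42.8020
  k=2: S(2,-2) = 12.6226; S(2,-1) = 18.9636; S(2,+0) = 28.4900; S(2,+1) = 42.8020; S(2,+2) = 64.3037
  k=3: S(3,-3) = 8.4019; S(3,-2) = 12.6226; S(3,-1) = 18.9636; S(3,+0) = 28.4900; S(3,+1) = 42.8020; S(3,+2) = 64.3037; S(3,+3) = 96.6068
Terminal payoffs V(N, j) = max(S_T - K, 0):
  V(3,-3) = 0.000000; V(3,-2) = 0.000000; V(3,-1) = 0.000000; V(3,+0) = 0.000000; V(3,+1) = 12.072011; V(3,+2) = 33.573691; V(3,+3) = 65.876784
Backward induction: V(k, j) = exp(-r*dt) * [p_u * V(k+1, j+1) + p_m * V(k+1, j) + p_d * V(k+1, j-1)]
  V(2,-2) = exp(-r*dt) * [p_u*0.000000 + p_m*0.000000 + p_d*0.000000] = 0.000000
  V(2,-1) = exp(-r*dt) * [p_u*0.000000 + p_m*0.000000 + p_d*0.000000] = 0.000000
  V(2,+0) = exp(-r*dt) * [p_u*12.072011 + p_m*0.000000 + p_d*0.000000] = 1.651931
  V(2,+1) = exp(-r*dt) * [p_u*33.573691 + p_m*12.072011 + p_d*0.000000] = 12.612099
  V(2,+2) = exp(-r*dt) * [p_u*65.876784 + p_m*33.573691 + p_d*12.072011] = 33.670257
  V(1,-1) = exp(-r*dt) * [p_u*1.651931 + p_m*0.000000 + p_d*0.000000] = 0.226050
  V(1,+0) = exp(-r*dt) * [p_u*12.612099 + p_m*1.651931 + p_d*0.000000] = 2.823002
  V(1,+1) = exp(-r*dt) * [p_u*33.670257 + p_m*12.612099 + p_d*1.651931] = 13.306557
  V(0,+0) = exp(-r*dt) * [p_u*13.306557 + p_m*2.823002 + p_d*0.226050] = 3.739958

Answer: Price = V(0,0) = 3.7400


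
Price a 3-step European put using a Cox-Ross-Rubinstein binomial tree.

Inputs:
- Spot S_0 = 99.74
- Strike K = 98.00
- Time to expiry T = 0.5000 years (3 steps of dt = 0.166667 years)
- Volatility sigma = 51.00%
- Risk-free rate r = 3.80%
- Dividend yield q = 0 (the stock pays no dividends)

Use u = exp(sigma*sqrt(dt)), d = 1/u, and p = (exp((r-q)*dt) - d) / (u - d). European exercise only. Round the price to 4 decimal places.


Answer: Price = V(0,0) = 13.4457

Derivation:
dt = T/N = 0.166667
u = exp(sigma*sqrt(dt)) = 1.231468; d = 1/u = 0.812039
p = (exp((r-q)*dt) - d) / (u - d) = 0.463283
Discount per step: exp(-r*dt) = 0.993687
Stock lattice S(k, i) with i counting down-moves:
  k=0: S(0,0) = 99.7400
  k=1: S(1,0) = 122.8266; S(1,1) = 80.9928
  k=2: S(2,0) = 151.2570; S(2,1) = 99.7400; S(2,2) = 65.7693
  k=3: S(3,0) = 186.2680; S(3,1) = 122.8266; S(3,2) = 80.9928; S(3,3) = 53.4073
Terminal payoffs V(N, i) = max(K - S_T, 0):
  V(3,0) = 0.000000; V(3,1) = 0.000000; V(3,2) = 17.007207; V(3,3) = 44.592728
Backward induction: V(k, i) = exp(-r*dt) * [p * V(k+1, i) + (1-p) * V(k+1, i+1)].
  V(2,0) = exp(-r*dt) * [p*0.000000 + (1-p)*0.000000] = 0.000000
  V(2,1) = exp(-r*dt) * [p*0.000000 + (1-p)*17.007207] = 9.070422
  V(2,2) = exp(-r*dt) * [p*17.007207 + (1-p)*44.592728] = 31.611970
  V(1,0) = exp(-r*dt) * [p*0.000000 + (1-p)*9.070422] = 4.837511
  V(1,1) = exp(-r*dt) * [p*9.070422 + (1-p)*31.611970] = 21.035199
  V(0,0) = exp(-r*dt) * [p*4.837511 + (1-p)*21.035199] = 13.445653


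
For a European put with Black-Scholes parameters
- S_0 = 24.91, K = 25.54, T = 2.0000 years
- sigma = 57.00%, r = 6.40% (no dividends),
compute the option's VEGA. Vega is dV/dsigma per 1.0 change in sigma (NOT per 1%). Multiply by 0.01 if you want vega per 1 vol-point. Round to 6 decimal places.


d1 = 0.5308554274; d2 = -0.2752463032
phi(d1) = 0.3465104592; exp(-qT) = 1.0000000000; exp(-rT) = 0.8798533791
Vega = S * exp(-qT) * phi(d1) * sqrt(T) = 24.9100 * 1.0000000000 * 0.3465104592 * 1.4142135624 = 12.206891

Answer: Vega = 12.206891


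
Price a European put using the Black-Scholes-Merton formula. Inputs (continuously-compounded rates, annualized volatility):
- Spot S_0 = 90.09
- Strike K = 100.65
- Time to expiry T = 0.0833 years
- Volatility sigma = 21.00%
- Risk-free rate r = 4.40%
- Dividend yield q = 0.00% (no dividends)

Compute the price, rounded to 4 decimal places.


d1 = (ln(S/K) + (r - q + 0.5*sigma^2) * T) / (sigma * sqrt(T)) = -1.73797426
d2 = d1 - sigma * sqrt(T) = -1.79858391
exp(-rT) = 0.99634151; exp(-qT) = 1.00000000
P = K * exp(-rT) * N(-d2) - S_0 * exp(-qT) * N(-d1)
N(-d1) = 0.95889233; N(-d2) = 0.96395774
P = 100.6500 * 0.99634151 * 0.96395774 - 90.0900 * 1.00000000 * 0.95889233 = 10.2808

Answer: Price = 10.2808


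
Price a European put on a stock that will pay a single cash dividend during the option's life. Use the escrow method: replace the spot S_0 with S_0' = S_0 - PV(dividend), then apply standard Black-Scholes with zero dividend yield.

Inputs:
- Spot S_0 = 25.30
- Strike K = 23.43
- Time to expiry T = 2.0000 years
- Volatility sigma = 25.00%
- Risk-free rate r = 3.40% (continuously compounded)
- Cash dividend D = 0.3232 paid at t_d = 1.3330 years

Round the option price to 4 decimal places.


PV(D) = D * exp(-r * t_d) = 0.3232 * 0.95568970 = 0.30887891
S_0' = S_0 - PV(D) = 25.3000 - 0.30887891 = 24.99112109
d1 = (ln(S_0'/K) + (r + sigma^2/2)*T) / (sigma*sqrt(T)) = 0.55155277
d2 = d1 - sigma*sqrt(T) = 0.19799938
exp(-rT) = 0.93426047
N(-d1) = 0.29062740; N(-d2) = 0.42152277
P = K * exp(-rT) * N(-d2) - S_0' * N(-d1) = 23.4300 * 0.93426047 * 0.42152277 - 24.99112109 * 0.29062740 = 1.9639

Answer: Price = 1.9639


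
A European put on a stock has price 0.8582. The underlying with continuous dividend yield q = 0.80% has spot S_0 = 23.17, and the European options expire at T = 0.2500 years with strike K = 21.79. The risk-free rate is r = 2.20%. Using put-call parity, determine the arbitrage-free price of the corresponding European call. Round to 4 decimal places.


Put-call parity: C - P = S_0 * exp(-qT) - K * exp(-rT).
S_0 * exp(-qT) = 23.1700 * 0.99800200 = 23.12370631
K * exp(-rT) = 21.7900 * 0.99451510 = 21.67048397
C = P + S*exp(-qT) - K*exp(-rT)
C = 0.8582 + 23.12370631 - 21.67048397 = 2.3114

Answer: Call price = 2.3114


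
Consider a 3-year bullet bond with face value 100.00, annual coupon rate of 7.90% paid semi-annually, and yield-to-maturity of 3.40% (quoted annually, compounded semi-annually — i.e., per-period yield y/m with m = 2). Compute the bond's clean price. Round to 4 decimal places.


Coupon per period c = face * coupon_rate / m = 3.950000
Periods per year m = 2; per-period yield y/m = 0.017000
Number of cashflows N = 6
Cashflows (t years, CF_t, discount factor 1/(1+y/m)^(m*t), PV):
  t = 0.5000: CF_t = 3.950000, DF = 0.983284, PV = 3.883972
  t = 1.0000: CF_t = 3.950000, DF = 0.966848, PV = 3.819049
  t = 1.5000: CF_t = 3.950000, DF = 0.950686, PV = 3.755210
  t = 2.0000: CF_t = 3.950000, DF = 0.934795, PV = 3.692439
  t = 2.5000: CF_t = 3.950000, DF = 0.919169, PV = 3.630716
  t = 3.0000: CF_t = 103.950000, DF = 0.903804, PV = 93.950431
Price P = sum_t PV_t = 112.731817

Answer: Price = 112.7318


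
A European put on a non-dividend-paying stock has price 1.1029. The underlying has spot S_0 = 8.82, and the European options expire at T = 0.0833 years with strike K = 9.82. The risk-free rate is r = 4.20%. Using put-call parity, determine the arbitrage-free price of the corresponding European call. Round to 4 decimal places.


Answer: Call price = 0.1372

Derivation:
Put-call parity: C - P = S_0 * exp(-qT) - K * exp(-rT).
S_0 * exp(-qT) = 8.8200 * 1.00000000 = 8.82000000
K * exp(-rT) = 9.8200 * 0.99650751 = 9.78570378
C = P + S*exp(-qT) - K*exp(-rT)
C = 1.1029 + 8.82000000 - 9.78570378 = 0.1372


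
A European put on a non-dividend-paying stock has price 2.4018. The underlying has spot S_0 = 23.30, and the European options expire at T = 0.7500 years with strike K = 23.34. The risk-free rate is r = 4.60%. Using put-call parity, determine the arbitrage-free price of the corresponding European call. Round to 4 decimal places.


Put-call parity: C - P = S_0 * exp(-qT) - K * exp(-rT).
S_0 * exp(-qT) = 23.3000 * 1.00000000 = 23.30000000
K * exp(-rT) = 23.3400 * 0.96608834 = 22.54850185
C = P + S*exp(-qT) - K*exp(-rT)
C = 2.4018 + 23.30000000 - 22.54850185 = 3.1533

Answer: Call price = 3.1533


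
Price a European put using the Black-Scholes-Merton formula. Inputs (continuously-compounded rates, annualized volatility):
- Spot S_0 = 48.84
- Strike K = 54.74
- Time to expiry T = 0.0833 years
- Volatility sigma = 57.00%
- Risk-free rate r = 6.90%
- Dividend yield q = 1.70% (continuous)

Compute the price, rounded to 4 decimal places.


Answer: Price = 6.9333

Derivation:
d1 = (ln(S/K) + (r - q + 0.5*sigma^2) * T) / (sigma * sqrt(T)) = -0.58464683
d2 = d1 - sigma * sqrt(T) = -0.74915874
exp(-rT) = 0.99426879; exp(-qT) = 0.99858490
P = K * exp(-rT) * N(-d2) - S_0 * exp(-qT) * N(-d1)
N(-d1) = 0.72060739; N(-d2) = 0.77311923
P = 54.7400 * 0.99426879 * 0.77311923 - 48.8400 * 0.99858490 * 0.72060739 = 6.9333


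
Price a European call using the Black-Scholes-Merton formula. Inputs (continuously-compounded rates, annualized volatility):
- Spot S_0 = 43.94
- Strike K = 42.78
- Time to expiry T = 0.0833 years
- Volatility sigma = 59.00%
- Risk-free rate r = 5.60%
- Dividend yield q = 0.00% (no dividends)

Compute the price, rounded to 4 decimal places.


Answer: Price = 3.6645

Derivation:
d1 = (ln(S/K) + (r - q + 0.5*sigma^2) * T) / (sigma * sqrt(T)) = 0.26965221
d2 = d1 - sigma * sqrt(T) = 0.09936795
exp(-rT) = 0.99534606; exp(-qT) = 1.00000000
C = S_0 * exp(-qT) * N(d1) - K * exp(-rT) * N(d2)
N(d1) = 0.60628609; N(d2) = 0.53957694
C = 43.9400 * 1.00000000 * 0.60628609 - 42.7800 * 0.99534606 * 0.53957694 = 3.6645


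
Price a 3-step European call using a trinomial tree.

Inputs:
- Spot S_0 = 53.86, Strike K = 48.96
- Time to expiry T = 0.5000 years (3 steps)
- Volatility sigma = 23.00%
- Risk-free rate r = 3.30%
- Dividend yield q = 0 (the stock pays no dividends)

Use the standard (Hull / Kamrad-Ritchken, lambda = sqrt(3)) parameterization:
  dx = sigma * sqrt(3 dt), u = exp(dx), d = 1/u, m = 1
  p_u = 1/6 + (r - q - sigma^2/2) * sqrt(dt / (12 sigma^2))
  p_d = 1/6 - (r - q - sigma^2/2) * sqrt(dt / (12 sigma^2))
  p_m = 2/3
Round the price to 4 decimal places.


dt = T/N = 0.166667; dx = sigma*sqrt(3*dt) = 0.162635
u = exp(dx) = 1.176607; d = 1/u = 0.849902
p_u = 0.170023, p_m = 0.666667, p_d = 0.163310
Discount per step: exp(-r*dt) = 0.994515
Stock lattice S(k, j) with j the centered position index:
  k=0: S(0,+0) = 53.8600
  k=1: S(1,-1) = 45.7757; S(1,+0) = 53.8600; S(1,+1) = 63.3720
  k=2: S(2,-2) = 38.9049; S(2,-1) = 45.7757; S(2,+0) = 53.8600; S(2,+1) = 63.3720; S(2,+2) = 74.5640
  k=3: S(3,-3) = 33.0653; S(3,-2) = 38.9049; S(3,-1) = 45.7757; S(3,+0) = 53.8600; S(3,+1) = 63.3720; S(3,+2) = 74.5640; S(3,+3) = 87.7324
Terminal payoffs V(N, j) = max(S_T - K, 0):
  V(3,-3) = 0.000000; V(3,-2) = 0.000000; V(3,-1) = 0.000000; V(3,+0) = 4.900000; V(3,+1) = 14.412033; V(3,+2) = 25.603954; V(3,+3) = 38.772443
Backward induction: V(k, j) = exp(-r*dt) * [p_u * V(k+1, j+1) + p_m * V(k+1, j) + p_d * V(k+1, j-1)]
  V(2,-2) = exp(-r*dt) * [p_u*0.000000 + p_m*0.000000 + p_d*0.000000] = 0.000000
  V(2,-1) = exp(-r*dt) * [p_u*4.900000 + p_m*0.000000 + p_d*0.000000] = 0.828542
  V(2,+0) = exp(-r*dt) * [p_u*14.412033 + p_m*4.900000 + p_d*0.000000] = 5.685684
  V(2,+1) = exp(-r*dt) * [p_u*25.603954 + p_m*14.412033 + p_d*4.900000] = 14.680536
  V(2,+2) = exp(-r*dt) * [p_u*38.772443 + p_m*25.603954 + p_d*14.412033] = 25.872450
  V(1,-1) = exp(-r*dt) * [p_u*5.685684 + p_m*0.828542 + p_d*0.000000] = 1.510726
  V(1,+0) = exp(-r*dt) * [p_u*14.680536 + p_m*5.685684 + p_d*0.828542] = 6.386570
  V(1,+1) = exp(-r*dt) * [p_u*25.872450 + p_m*14.680536 + p_d*5.685684] = 15.031562
  V(0,+0) = exp(-r*dt) * [p_u*15.031562 + p_m*6.386570 + p_d*1.510726] = 7.021416

Answer: Price = V(0,0) = 7.0214
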